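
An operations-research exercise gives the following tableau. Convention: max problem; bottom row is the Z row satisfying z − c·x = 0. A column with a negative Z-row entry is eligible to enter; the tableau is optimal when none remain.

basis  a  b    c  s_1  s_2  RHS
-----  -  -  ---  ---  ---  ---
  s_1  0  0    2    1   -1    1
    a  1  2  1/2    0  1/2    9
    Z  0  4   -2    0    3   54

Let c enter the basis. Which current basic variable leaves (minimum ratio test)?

s_1

Column c entries and ratios — s_1: 1/2 = 1/2; a: 9/(1/2) = 18.
Smallest ratio is 1/2 in the row of s_1, so s_1 leaves.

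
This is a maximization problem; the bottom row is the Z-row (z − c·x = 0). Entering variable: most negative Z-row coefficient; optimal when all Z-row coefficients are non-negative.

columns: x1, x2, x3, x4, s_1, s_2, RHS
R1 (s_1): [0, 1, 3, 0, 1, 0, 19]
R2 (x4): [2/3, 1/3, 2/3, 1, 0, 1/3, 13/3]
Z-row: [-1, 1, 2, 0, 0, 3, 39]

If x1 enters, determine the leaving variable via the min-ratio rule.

Column x1 entries and ratios — s_1: 0 ≤ 0, skip; x4: (13/3)/(2/3) = 13/2.
Smallest ratio is 13/2 in the row of x4, so x4 leaves.

x4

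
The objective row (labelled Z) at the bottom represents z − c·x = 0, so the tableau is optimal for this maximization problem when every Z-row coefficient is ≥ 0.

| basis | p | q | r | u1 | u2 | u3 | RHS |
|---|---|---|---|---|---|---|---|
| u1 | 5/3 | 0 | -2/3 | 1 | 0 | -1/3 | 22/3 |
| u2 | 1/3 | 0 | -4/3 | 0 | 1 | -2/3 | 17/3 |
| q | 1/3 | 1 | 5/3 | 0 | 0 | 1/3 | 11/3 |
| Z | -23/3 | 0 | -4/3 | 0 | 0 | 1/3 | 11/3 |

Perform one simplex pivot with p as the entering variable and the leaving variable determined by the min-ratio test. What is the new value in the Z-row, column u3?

Ratio test on column p — row 1: (22/3)/(5/3) = 22/5; row 2: (17/3)/(1/3) = 17; row 3: (11/3)/(1/3) = 11. Minimum is 22/5 at row 1 (u1 leaves); pivot element 5/3.
Divide row 1 by 5/3; eliminate column p from the other rows.
Z-row update in column u3: 1/3 − (-23/3)·(-1/5) = -6/5.

-6/5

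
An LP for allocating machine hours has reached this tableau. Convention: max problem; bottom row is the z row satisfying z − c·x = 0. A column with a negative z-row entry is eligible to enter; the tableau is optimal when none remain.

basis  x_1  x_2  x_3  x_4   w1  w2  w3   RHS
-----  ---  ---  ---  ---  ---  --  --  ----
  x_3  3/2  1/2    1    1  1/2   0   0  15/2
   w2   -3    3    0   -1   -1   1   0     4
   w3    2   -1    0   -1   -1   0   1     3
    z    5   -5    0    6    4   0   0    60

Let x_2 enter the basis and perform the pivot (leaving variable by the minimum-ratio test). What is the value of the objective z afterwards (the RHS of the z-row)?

Ratio test on column x_2 — row 1: (15/2)/(1/2) = 15; row 2: 4/3 = 4/3; row 3: entry -1 ≤ 0. Minimum is 4/3 at row 2 (w2 leaves); pivot element 3.
Pivot on row 2; the z-row RHS becomes 60 − (-5)·(4/3) = 200/3.

200/3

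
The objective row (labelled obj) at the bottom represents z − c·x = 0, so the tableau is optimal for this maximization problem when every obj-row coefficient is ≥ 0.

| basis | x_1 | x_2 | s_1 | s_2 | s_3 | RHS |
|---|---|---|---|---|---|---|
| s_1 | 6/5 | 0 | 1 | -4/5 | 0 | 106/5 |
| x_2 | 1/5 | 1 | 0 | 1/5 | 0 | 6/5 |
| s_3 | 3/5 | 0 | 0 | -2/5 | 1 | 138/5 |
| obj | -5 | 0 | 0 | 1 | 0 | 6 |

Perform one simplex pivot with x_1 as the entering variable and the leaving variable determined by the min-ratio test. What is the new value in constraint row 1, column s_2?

Ratio test on column x_1 — row 1: (106/5)/(6/5) = 53/3; row 2: (6/5)/(1/5) = 6; row 3: (138/5)/(3/5) = 46. Minimum is 6 at row 2 (x_2 leaves); pivot element 1/5.
Divide row 2 by 1/5; eliminate column x_1 from the other rows.
Row 1 update in column s_2: -4/5 − (6/5)·1 = -2.

-2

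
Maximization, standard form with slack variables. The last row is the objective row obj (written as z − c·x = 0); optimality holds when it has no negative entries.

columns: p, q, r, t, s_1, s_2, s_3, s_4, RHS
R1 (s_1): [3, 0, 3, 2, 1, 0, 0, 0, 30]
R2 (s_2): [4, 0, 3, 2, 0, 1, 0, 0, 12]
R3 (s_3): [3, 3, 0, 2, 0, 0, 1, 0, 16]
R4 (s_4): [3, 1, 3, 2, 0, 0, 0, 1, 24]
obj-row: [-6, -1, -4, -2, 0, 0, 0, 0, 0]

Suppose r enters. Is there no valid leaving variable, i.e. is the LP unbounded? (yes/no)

Column r has positive entries in row(s) 1, 2, 4, so the ratio test bounds it — not unbounded.

no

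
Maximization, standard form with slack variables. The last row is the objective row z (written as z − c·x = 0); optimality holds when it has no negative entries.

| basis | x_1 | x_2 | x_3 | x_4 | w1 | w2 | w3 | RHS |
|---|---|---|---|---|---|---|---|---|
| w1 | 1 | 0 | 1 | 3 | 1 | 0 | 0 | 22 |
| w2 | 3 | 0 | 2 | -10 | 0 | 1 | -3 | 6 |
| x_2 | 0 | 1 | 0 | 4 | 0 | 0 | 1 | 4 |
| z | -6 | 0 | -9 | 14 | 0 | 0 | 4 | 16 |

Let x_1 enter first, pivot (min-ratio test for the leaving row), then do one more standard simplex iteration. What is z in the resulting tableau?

Ratio test on column x_1 — row 1: 22/1 = 22; row 2: 6/3 = 2; row 3: entry 0 ≤ 0. Minimum is 2 at row 2 (w2 leaves); pivot element 3.
Pivot on row 2; the z-row RHS becomes 16 − (-6)·2 = 28.
Next entering variable (most negative z-row entry -6): x_4.
Ratio test on column x_4 — row 1: 20/(19/3) = 60/19; row 2: entry -10/3 ≤ 0; row 3: 4/4 = 1. Minimum is 1 at row 3 (x_2 leaves); pivot element 4.
After the second pivot the z-row RHS is 28 − (-6)·1 = 34.

34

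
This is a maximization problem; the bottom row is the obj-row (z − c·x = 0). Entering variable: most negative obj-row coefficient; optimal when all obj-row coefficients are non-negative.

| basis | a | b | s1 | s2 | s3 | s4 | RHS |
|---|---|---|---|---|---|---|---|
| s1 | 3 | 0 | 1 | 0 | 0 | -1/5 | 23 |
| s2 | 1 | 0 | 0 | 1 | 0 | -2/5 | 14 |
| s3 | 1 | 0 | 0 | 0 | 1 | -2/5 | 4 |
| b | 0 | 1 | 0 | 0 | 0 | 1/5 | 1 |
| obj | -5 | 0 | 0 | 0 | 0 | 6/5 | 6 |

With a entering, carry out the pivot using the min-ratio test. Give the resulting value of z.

26

Ratio test on column a — row 1: 23/3 = 23/3; row 2: 14/1 = 14; row 3: 4/1 = 4; row 4: entry 0 ≤ 0. Minimum is 4 at row 3 (s3 leaves); pivot element 1.
Pivot on row 3; the obj-row RHS becomes 6 − (-5)·4 = 26.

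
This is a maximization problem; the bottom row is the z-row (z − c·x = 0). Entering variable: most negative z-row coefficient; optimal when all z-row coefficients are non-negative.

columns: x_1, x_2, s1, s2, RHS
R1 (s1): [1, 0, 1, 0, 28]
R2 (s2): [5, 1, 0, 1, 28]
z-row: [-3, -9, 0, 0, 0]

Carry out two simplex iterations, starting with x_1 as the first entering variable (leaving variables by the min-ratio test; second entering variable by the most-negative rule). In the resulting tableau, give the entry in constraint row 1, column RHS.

28

Ratio test on column x_1 — row 1: 28/1 = 28; row 2: 28/5 = 28/5. Minimum is 28/5 at row 2 (s2 leaves); pivot element 5.
Divide row 2 by 5; eliminate column x_1 from the other rows.
Second iteration: most negative z-row entry is -42/5 in column x_2, so x_2 enters.
Ratio test on column x_2 — row 1: entry -1/5 ≤ 0; row 2: (28/5)/(1/5) = 28. Minimum is 28 at row 2 (x_1 leaves); pivot element 1/5.
Divide row 2 by 1/5; eliminate column x_2 from the other rows.
After both pivots, the entry at constraint row 1, column RHS is 28.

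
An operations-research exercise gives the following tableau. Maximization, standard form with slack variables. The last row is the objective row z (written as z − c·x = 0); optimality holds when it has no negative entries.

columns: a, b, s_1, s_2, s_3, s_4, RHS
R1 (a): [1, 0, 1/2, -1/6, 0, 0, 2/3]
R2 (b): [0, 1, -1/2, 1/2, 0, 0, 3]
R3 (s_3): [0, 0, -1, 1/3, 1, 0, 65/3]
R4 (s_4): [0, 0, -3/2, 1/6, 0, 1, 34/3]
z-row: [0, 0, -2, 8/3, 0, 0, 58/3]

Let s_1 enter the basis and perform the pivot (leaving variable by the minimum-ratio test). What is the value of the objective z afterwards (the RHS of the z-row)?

Ratio test on column s_1 — row 1: (2/3)/(1/2) = 4/3; row 2: entry -1/2 ≤ 0; row 3: entry -1 ≤ 0; row 4: entry -3/2 ≤ 0. Minimum is 4/3 at row 1 (a leaves); pivot element 1/2.
Pivot on row 1; the z-row RHS becomes 58/3 − (-2)·(4/3) = 22.

22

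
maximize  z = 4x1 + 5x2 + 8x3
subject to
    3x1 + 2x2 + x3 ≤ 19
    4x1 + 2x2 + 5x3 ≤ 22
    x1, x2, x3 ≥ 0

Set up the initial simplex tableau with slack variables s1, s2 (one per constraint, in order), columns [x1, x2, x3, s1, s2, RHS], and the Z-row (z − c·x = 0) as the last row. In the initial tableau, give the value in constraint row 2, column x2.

2

Constraint 2 has coefficient 2 on x2.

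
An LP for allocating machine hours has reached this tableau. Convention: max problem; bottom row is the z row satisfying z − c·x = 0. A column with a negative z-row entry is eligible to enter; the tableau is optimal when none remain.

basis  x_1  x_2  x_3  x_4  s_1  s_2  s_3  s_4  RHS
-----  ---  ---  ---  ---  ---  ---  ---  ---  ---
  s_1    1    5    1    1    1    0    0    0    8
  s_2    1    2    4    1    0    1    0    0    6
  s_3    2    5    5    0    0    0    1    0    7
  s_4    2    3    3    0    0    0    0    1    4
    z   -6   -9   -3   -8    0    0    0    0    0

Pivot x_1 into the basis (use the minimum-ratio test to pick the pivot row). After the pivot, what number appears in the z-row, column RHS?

Ratio test on column x_1 — row 1: 8/1 = 8; row 2: 6/1 = 6; row 3: 7/2 = 7/2; row 4: 4/2 = 2. Minimum is 2 at row 4 (s_4 leaves); pivot element 2.
Divide row 4 by 2; eliminate column x_1 from the other rows.
z-row update in column RHS: 0 − (-6)·2 = 12.

12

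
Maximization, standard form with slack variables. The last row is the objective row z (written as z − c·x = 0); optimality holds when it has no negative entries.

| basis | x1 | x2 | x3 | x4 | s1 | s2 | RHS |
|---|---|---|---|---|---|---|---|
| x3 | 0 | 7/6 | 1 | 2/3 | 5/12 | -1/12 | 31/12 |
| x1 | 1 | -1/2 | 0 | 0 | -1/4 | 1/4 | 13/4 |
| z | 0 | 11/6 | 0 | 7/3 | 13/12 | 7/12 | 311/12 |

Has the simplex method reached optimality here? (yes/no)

Every z-row coefficient is ≥ 0, so the tableau is optimal.

yes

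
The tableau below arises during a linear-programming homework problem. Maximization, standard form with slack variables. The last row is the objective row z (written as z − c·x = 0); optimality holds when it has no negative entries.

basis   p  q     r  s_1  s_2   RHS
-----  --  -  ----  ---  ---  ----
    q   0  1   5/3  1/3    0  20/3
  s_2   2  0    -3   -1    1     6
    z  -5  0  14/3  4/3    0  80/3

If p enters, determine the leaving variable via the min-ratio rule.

Column p entries and ratios — q: 0 ≤ 0, skip; s_2: 6/2 = 3.
Smallest ratio is 3 in the row of s_2, so s_2 leaves.

s_2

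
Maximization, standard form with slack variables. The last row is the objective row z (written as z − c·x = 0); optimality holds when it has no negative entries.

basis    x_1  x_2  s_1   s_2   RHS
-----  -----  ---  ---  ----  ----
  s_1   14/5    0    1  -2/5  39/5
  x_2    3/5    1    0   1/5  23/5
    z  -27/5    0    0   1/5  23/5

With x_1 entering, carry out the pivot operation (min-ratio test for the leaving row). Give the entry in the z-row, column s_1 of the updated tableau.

Ratio test on column x_1 — row 1: (39/5)/(14/5) = 39/14; row 2: (23/5)/(3/5) = 23/3. Minimum is 39/14 at row 1 (s_1 leaves); pivot element 14/5.
Divide row 1 by 14/5; eliminate column x_1 from the other rows.
z-row update in column s_1: 0 − (-27/5)·(5/14) = 27/14.

27/14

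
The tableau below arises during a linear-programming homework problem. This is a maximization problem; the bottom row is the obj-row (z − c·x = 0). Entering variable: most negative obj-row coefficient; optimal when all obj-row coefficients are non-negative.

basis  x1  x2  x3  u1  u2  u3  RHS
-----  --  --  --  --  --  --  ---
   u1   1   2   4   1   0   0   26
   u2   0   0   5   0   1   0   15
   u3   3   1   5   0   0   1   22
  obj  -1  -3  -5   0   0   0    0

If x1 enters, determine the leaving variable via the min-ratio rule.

Column x1 entries and ratios — u1: 26/1 = 26; u2: 0 ≤ 0, skip; u3: 22/3 = 22/3.
Smallest ratio is 22/3 in the row of u3, so u3 leaves.

u3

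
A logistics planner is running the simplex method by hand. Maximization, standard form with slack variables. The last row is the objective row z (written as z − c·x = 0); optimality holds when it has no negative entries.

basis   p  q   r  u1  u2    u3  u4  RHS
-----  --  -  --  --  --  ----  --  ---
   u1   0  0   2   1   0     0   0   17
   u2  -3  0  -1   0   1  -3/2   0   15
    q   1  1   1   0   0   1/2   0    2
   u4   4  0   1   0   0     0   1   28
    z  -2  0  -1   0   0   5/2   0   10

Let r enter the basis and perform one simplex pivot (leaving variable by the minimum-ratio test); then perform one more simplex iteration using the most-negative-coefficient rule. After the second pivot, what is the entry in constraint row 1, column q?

Ratio test on column r — row 1: 17/2 = 17/2; row 2: entry -1 ≤ 0; row 3: 2/1 = 2; row 4: 28/1 = 28. Minimum is 2 at row 3 (q leaves); pivot element 1.
Divide row 3 by 1; eliminate column r from the other rows.
Second iteration: most negative z-row entry is -1 in column p, so p enters.
Ratio test on column p — row 1: entry -2 ≤ 0; row 2: entry -2 ≤ 0; row 3: 2/1 = 2; row 4: 26/3 = 26/3. Minimum is 2 at row 3 (r leaves); pivot element 1.
Divide row 3 by 1; eliminate column p from the other rows.
After both pivots, the entry at constraint row 1, column q is 0.

0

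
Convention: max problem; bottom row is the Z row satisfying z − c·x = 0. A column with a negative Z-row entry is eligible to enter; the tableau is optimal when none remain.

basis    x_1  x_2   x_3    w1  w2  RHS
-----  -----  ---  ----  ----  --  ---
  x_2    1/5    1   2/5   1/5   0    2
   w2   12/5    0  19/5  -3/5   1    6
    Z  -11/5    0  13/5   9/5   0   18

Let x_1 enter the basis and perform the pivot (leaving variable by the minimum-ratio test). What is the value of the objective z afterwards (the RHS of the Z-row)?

Ratio test on column x_1 — row 1: 2/(1/5) = 10; row 2: 6/(12/5) = 5/2. Minimum is 5/2 at row 2 (w2 leaves); pivot element 12/5.
Pivot on row 2; the Z-row RHS becomes 18 − (-11/5)·(5/2) = 47/2.

47/2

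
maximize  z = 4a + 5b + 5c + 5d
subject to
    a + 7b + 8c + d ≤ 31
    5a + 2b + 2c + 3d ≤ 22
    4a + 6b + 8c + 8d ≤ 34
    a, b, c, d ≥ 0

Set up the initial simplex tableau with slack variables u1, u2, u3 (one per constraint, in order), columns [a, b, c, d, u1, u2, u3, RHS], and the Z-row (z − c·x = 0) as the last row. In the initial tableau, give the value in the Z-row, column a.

-4

The Z-row carries the negated objective coefficients: the a entry is -4.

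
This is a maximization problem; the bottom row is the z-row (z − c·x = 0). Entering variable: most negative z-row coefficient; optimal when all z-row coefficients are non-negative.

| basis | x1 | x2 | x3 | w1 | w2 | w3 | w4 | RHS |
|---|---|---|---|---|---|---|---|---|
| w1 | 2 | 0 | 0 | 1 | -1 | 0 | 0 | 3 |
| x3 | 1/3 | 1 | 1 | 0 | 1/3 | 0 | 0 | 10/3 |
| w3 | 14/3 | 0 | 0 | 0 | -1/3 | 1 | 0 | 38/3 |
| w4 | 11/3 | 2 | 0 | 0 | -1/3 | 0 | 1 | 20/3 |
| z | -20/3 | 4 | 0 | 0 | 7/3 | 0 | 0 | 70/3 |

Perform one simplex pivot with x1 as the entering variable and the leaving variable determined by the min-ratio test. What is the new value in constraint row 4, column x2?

2

Ratio test on column x1 — row 1: 3/2 = 3/2; row 2: (10/3)/(1/3) = 10; row 3: (38/3)/(14/3) = 19/7; row 4: (20/3)/(11/3) = 20/11. Minimum is 3/2 at row 1 (w1 leaves); pivot element 2.
Divide row 1 by 2; eliminate column x1 from the other rows.
Row 4 update in column x2: 2 − (11/3)·0 = 2.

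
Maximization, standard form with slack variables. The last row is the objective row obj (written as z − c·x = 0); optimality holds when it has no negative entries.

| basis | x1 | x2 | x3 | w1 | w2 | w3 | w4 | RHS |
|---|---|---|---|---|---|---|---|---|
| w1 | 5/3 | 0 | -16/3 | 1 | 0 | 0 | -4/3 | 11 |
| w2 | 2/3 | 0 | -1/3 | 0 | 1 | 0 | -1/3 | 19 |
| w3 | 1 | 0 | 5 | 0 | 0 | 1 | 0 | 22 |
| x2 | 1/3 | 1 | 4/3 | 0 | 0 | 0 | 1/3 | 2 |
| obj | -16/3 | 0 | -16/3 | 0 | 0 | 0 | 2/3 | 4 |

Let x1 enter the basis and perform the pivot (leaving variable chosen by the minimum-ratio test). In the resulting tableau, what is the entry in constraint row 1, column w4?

-3

Ratio test on column x1 — row 1: 11/(5/3) = 33/5; row 2: 19/(2/3) = 57/2; row 3: 22/1 = 22; row 4: 2/(1/3) = 6. Minimum is 6 at row 4 (x2 leaves); pivot element 1/3.
Divide row 4 by 1/3; eliminate column x1 from the other rows.
Row 1 update in column w4: -4/3 − (5/3)·1 = -3.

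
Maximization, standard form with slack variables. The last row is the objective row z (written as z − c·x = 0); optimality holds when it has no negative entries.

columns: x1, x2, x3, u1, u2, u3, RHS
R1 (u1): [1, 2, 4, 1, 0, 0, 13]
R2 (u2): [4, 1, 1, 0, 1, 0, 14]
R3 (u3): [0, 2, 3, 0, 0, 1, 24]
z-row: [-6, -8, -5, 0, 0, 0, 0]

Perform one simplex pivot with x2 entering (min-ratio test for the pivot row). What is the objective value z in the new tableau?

52

Ratio test on column x2 — row 1: 13/2 = 13/2; row 2: 14/1 = 14; row 3: 24/2 = 12. Minimum is 13/2 at row 1 (u1 leaves); pivot element 2.
Pivot on row 1; the z-row RHS becomes 0 − (-8)·(13/2) = 52.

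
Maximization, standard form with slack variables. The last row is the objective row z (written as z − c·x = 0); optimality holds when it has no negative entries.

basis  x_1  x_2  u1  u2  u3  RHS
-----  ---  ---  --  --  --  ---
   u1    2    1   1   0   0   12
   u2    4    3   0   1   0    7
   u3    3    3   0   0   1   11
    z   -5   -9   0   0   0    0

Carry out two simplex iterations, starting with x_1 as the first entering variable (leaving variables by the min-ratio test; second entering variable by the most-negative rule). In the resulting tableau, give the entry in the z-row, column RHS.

Ratio test on column x_1 — row 1: 12/2 = 6; row 2: 7/4 = 7/4; row 3: 11/3 = 11/3. Minimum is 7/4 at row 2 (u2 leaves); pivot element 4.
Divide row 2 by 4; eliminate column x_1 from the other rows.
Second iteration: most negative z-row entry is -21/4 in column x_2, so x_2 enters.
Ratio test on column x_2 — row 1: entry -1/2 ≤ 0; row 2: (7/4)/(3/4) = 7/3; row 3: (23/4)/(3/4) = 23/3. Minimum is 7/3 at row 2 (x_1 leaves); pivot element 3/4.
Divide row 2 by 3/4; eliminate column x_2 from the other rows.
After both pivots, the entry at the z-row, column RHS is 21.

21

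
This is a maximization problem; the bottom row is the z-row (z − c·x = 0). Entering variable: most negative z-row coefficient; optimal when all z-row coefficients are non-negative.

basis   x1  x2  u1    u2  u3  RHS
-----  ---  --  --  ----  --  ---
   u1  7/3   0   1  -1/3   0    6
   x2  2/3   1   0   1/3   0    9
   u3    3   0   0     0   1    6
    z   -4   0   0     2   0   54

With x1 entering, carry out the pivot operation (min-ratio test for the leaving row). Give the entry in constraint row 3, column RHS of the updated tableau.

Ratio test on column x1 — row 1: 6/(7/3) = 18/7; row 2: 9/(2/3) = 27/2; row 3: 6/3 = 2. Minimum is 2 at row 3 (u3 leaves); pivot element 3.
Divide row 3 by 3; eliminate column x1 from the other rows.
In the new row 3, the RHS entry is the old entry divided by the pivot: 6/3 = 2.

2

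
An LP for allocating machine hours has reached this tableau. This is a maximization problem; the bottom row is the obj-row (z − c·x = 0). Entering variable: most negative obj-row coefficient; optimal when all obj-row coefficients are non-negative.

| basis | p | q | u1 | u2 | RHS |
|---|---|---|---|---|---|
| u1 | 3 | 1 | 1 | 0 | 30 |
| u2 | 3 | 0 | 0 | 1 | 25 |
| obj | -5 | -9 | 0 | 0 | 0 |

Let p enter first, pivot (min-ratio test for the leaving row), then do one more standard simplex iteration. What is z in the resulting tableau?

Ratio test on column p — row 1: 30/3 = 10; row 2: 25/3 = 25/3. Minimum is 25/3 at row 2 (u2 leaves); pivot element 3.
Pivot on row 2; the obj-row RHS becomes 0 − (-5)·(25/3) = 125/3.
Next entering variable (most negative obj-row entry -9): q.
Ratio test on column q — row 1: 5/1 = 5; row 2: entry 0 ≤ 0. Minimum is 5 at row 1 (u1 leaves); pivot element 1.
After the second pivot the obj-row RHS is 125/3 − (-9)·5 = 260/3.

260/3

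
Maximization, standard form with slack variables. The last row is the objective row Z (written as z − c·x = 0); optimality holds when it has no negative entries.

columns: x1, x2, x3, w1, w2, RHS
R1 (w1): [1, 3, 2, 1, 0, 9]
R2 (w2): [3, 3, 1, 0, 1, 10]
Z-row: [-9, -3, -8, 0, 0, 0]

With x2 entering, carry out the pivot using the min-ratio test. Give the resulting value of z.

9

Ratio test on column x2 — row 1: 9/3 = 3; row 2: 10/3 = 10/3. Minimum is 3 at row 1 (w1 leaves); pivot element 3.
Pivot on row 1; the Z-row RHS becomes 0 − (-3)·3 = 9.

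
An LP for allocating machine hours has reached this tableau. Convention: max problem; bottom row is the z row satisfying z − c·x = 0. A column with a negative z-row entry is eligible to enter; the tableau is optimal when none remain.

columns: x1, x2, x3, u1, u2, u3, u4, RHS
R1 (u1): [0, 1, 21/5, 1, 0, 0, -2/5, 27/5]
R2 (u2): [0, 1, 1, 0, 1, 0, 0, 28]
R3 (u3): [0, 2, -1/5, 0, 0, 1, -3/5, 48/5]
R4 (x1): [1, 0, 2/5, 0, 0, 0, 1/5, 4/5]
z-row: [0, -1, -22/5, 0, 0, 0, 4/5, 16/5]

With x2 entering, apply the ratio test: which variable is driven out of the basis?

u3

Column x2 entries and ratios — u1: (27/5)/1 = 27/5; u2: 28/1 = 28; u3: (48/5)/2 = 24/5; x1: 0 ≤ 0, skip.
Smallest ratio is 24/5 in the row of u3, so u3 leaves.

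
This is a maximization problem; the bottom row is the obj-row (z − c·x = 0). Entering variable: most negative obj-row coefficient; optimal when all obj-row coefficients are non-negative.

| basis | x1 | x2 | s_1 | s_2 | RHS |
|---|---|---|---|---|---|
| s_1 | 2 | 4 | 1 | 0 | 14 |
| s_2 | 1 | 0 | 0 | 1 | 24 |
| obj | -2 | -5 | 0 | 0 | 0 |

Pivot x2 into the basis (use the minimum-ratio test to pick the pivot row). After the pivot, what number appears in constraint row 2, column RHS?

Ratio test on column x2 — row 1: 14/4 = 7/2; row 2: entry 0 ≤ 0. Minimum is 7/2 at row 1 (s_1 leaves); pivot element 4.
Divide row 1 by 4; eliminate column x2 from the other rows.
Row 2 update in column RHS: 24 − 0·(7/2) = 24.

24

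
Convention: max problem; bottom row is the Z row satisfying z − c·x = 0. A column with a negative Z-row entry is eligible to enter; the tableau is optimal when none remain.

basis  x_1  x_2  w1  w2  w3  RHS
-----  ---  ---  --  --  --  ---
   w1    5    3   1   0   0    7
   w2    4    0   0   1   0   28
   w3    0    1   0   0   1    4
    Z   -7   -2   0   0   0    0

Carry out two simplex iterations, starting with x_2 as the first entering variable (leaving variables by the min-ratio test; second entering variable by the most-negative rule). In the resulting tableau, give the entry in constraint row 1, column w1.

Ratio test on column x_2 — row 1: 7/3 = 7/3; row 2: entry 0 ≤ 0; row 3: 4/1 = 4. Minimum is 7/3 at row 1 (w1 leaves); pivot element 3.
Divide row 1 by 3; eliminate column x_2 from the other rows.
Second iteration: most negative Z-row entry is -11/3 in column x_1, so x_1 enters.
Ratio test on column x_1 — row 1: (7/3)/(5/3) = 7/5; row 2: 28/4 = 7; row 3: entry -5/3 ≤ 0. Minimum is 7/5 at row 1 (x_2 leaves); pivot element 5/3.
Divide row 1 by 5/3; eliminate column x_1 from the other rows.
After both pivots, the entry at constraint row 1, column w1 is 1/5.

1/5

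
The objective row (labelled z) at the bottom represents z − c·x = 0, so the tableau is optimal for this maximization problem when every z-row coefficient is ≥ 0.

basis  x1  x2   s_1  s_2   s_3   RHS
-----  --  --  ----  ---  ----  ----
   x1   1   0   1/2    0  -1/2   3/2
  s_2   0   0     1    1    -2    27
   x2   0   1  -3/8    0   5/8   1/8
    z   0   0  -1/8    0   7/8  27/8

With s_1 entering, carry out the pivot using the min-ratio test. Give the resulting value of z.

Ratio test on column s_1 — row 1: (3/2)/(1/2) = 3; row 2: 27/1 = 27; row 3: entry -3/8 ≤ 0. Minimum is 3 at row 1 (x1 leaves); pivot element 1/2.
Pivot on row 1; the z-row RHS becomes 27/8 − (-1/8)·3 = 15/4.

15/4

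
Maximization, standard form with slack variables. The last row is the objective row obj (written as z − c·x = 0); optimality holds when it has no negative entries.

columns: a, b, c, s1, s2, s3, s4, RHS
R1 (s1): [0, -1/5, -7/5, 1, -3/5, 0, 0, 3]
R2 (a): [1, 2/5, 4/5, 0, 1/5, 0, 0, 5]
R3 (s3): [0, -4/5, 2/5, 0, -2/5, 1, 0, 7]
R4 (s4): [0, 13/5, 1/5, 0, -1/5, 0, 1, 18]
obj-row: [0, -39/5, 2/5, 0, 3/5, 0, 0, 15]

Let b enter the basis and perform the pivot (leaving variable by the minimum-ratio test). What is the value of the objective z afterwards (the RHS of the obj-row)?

Ratio test on column b — row 1: entry -1/5 ≤ 0; row 2: 5/(2/5) = 25/2; row 3: entry -4/5 ≤ 0; row 4: 18/(13/5) = 90/13. Minimum is 90/13 at row 4 (s4 leaves); pivot element 13/5.
Pivot on row 4; the obj-row RHS becomes 15 − (-39/5)·(90/13) = 69.

69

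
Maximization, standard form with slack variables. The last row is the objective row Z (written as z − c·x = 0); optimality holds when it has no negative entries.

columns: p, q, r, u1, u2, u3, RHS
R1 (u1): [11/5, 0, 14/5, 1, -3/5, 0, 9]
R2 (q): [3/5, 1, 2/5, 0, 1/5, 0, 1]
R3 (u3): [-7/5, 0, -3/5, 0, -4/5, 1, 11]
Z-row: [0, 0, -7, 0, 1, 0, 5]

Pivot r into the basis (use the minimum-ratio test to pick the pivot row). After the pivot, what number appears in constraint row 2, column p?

3/2

Ratio test on column r — row 1: 9/(14/5) = 45/14; row 2: 1/(2/5) = 5/2; row 3: entry -3/5 ≤ 0. Minimum is 5/2 at row 2 (q leaves); pivot element 2/5.
Divide row 2 by 2/5; eliminate column r from the other rows.
In the new row 2, the p entry is the old entry divided by the pivot: (3/5)/(2/5) = 3/2.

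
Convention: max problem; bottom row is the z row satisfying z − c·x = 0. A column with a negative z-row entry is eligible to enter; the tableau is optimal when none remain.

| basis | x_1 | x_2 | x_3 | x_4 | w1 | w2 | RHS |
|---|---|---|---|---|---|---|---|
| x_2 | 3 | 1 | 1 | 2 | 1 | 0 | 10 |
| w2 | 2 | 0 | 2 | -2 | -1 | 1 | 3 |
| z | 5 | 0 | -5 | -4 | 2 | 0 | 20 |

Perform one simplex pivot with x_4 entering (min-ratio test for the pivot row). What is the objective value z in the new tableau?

40

Ratio test on column x_4 — row 1: 10/2 = 5; row 2: entry -2 ≤ 0. Minimum is 5 at row 1 (x_2 leaves); pivot element 2.
Pivot on row 1; the z-row RHS becomes 20 − (-4)·5 = 40.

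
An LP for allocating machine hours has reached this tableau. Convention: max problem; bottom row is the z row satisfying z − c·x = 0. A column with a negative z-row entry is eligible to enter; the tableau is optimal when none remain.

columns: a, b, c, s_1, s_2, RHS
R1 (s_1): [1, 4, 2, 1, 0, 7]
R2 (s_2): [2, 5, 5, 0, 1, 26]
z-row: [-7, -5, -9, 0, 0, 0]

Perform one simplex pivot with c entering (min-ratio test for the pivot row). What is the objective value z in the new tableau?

Ratio test on column c — row 1: 7/2 = 7/2; row 2: 26/5 = 26/5. Minimum is 7/2 at row 1 (s_1 leaves); pivot element 2.
Pivot on row 1; the z-row RHS becomes 0 − (-9)·(7/2) = 63/2.

63/2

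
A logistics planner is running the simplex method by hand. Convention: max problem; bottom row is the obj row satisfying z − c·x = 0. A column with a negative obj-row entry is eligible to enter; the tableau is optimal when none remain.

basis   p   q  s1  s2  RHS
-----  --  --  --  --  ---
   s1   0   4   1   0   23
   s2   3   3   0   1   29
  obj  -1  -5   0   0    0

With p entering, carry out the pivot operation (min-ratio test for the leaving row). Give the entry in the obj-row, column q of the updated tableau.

-4

Ratio test on column p — row 1: entry 0 ≤ 0; row 2: 29/3 = 29/3. Minimum is 29/3 at row 2 (s2 leaves); pivot element 3.
Divide row 2 by 3; eliminate column p from the other rows.
obj-row update in column q: -5 − (-1)·1 = -4.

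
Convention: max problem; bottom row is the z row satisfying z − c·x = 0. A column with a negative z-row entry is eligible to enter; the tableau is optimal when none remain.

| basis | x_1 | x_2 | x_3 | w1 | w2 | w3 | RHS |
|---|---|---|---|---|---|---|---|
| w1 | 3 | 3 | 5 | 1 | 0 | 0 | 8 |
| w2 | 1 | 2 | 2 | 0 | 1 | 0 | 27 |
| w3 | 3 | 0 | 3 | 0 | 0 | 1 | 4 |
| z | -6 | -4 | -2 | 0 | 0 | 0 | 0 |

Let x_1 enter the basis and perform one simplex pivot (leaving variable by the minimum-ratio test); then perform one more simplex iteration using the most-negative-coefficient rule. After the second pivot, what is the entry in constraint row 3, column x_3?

Ratio test on column x_1 — row 1: 8/3 = 8/3; row 2: 27/1 = 27; row 3: 4/3 = 4/3. Minimum is 4/3 at row 3 (w3 leaves); pivot element 3.
Divide row 3 by 3; eliminate column x_1 from the other rows.
Second iteration: most negative z-row entry is -4 in column x_2, so x_2 enters.
Ratio test on column x_2 — row 1: 4/3 = 4/3; row 2: (77/3)/2 = 77/6; row 3: entry 0 ≤ 0. Minimum is 4/3 at row 1 (w1 leaves); pivot element 3.
Divide row 1 by 3; eliminate column x_2 from the other rows.
After both pivots, the entry at constraint row 3, column x_3 is 1.

1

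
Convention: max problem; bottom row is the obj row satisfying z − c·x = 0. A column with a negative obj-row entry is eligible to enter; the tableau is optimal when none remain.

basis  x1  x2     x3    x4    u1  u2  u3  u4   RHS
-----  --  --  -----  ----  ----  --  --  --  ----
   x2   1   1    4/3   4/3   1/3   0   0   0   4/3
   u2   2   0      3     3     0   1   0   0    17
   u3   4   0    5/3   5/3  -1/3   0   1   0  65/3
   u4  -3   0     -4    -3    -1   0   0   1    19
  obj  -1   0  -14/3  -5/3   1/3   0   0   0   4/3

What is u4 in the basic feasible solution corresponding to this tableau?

19

u4 is basic (row 4); its value is the RHS of that row, 19.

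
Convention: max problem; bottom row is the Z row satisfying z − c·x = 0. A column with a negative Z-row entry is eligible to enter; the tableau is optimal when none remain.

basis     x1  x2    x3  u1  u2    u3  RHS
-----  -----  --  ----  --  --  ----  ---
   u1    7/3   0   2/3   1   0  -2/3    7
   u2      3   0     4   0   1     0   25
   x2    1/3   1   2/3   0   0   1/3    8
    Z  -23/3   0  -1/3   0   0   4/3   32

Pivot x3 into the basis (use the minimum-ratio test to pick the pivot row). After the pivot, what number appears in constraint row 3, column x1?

-1/6

Ratio test on column x3 — row 1: 7/(2/3) = 21/2; row 2: 25/4 = 25/4; row 3: 8/(2/3) = 12. Minimum is 25/4 at row 2 (u2 leaves); pivot element 4.
Divide row 2 by 4; eliminate column x3 from the other rows.
Row 3 update in column x1: 1/3 − (2/3)·(3/4) = -1/6.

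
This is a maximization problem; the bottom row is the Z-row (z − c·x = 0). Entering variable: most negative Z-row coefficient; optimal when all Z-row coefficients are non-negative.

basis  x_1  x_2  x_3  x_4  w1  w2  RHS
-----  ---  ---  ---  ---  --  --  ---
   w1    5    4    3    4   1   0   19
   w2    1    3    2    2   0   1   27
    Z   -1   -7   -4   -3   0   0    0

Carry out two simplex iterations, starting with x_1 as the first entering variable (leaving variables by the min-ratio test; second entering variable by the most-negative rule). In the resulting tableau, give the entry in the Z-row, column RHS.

133/4

Ratio test on column x_1 — row 1: 19/5 = 19/5; row 2: 27/1 = 27. Minimum is 19/5 at row 1 (w1 leaves); pivot element 5.
Divide row 1 by 5; eliminate column x_1 from the other rows.
Second iteration: most negative Z-row entry is -31/5 in column x_2, so x_2 enters.
Ratio test on column x_2 — row 1: (19/5)/(4/5) = 19/4; row 2: (116/5)/(11/5) = 116/11. Minimum is 19/4 at row 1 (x_1 leaves); pivot element 4/5.
Divide row 1 by 4/5; eliminate column x_2 from the other rows.
After both pivots, the entry at the Z-row, column RHS is 133/4.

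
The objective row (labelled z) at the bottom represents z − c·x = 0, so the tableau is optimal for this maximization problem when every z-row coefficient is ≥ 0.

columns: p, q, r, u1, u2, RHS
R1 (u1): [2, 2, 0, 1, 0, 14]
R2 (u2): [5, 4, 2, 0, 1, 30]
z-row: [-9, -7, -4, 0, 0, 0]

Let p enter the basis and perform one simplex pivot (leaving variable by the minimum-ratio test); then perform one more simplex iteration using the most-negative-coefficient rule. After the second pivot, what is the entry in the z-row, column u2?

2

Ratio test on column p — row 1: 14/2 = 7; row 2: 30/5 = 6. Minimum is 6 at row 2 (u2 leaves); pivot element 5.
Divide row 2 by 5; eliminate column p from the other rows.
Second iteration: most negative z-row entry is -2/5 in column r, so r enters.
Ratio test on column r — row 1: entry -4/5 ≤ 0; row 2: 6/(2/5) = 15. Minimum is 15 at row 2 (p leaves); pivot element 2/5.
Divide row 2 by 2/5; eliminate column r from the other rows.
After both pivots, the entry at the z-row, column u2 is 2.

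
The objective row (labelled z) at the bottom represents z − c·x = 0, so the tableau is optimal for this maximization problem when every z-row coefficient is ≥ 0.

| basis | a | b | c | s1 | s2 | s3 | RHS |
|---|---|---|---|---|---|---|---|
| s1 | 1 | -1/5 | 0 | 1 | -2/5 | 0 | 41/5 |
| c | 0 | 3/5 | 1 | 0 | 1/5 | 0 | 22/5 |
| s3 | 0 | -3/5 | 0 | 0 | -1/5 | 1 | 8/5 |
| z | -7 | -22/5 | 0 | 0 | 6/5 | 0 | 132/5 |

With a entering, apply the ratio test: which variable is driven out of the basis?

Column a entries and ratios — s1: (41/5)/1 = 41/5; c: 0 ≤ 0, skip; s3: 0 ≤ 0, skip.
Smallest ratio is 41/5 in the row of s1, so s1 leaves.

s1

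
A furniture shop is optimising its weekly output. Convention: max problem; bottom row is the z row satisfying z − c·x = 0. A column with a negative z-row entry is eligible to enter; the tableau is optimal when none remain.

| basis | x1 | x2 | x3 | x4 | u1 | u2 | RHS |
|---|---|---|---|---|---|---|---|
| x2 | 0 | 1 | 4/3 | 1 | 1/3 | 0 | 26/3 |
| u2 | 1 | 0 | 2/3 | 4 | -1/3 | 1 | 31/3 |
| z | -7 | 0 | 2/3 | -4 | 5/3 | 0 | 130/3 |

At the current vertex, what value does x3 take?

0

x3 is not in the basis, so in the current basic feasible solution x3 = 0.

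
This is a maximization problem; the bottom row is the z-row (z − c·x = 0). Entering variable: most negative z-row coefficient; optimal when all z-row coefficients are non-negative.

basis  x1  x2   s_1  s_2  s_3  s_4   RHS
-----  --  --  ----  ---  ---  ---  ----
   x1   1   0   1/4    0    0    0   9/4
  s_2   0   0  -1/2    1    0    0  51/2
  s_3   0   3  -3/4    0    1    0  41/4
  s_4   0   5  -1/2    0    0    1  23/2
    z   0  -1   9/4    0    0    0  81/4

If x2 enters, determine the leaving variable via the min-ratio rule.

s_4

Column x2 entries and ratios — x1: 0 ≤ 0, skip; s_2: 0 ≤ 0, skip; s_3: (41/4)/3 = 41/12; s_4: (23/2)/5 = 23/10.
Smallest ratio is 23/10 in the row of s_4, so s_4 leaves.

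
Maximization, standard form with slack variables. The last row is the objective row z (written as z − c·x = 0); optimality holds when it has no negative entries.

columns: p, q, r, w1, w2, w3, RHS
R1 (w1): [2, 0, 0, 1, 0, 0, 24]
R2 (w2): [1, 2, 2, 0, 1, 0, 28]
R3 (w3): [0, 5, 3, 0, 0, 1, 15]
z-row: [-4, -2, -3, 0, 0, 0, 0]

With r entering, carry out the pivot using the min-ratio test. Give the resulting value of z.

Ratio test on column r — row 1: entry 0 ≤ 0; row 2: 28/2 = 14; row 3: 15/3 = 5. Minimum is 5 at row 3 (w3 leaves); pivot element 3.
Pivot on row 3; the z-row RHS becomes 0 − (-3)·5 = 15.

15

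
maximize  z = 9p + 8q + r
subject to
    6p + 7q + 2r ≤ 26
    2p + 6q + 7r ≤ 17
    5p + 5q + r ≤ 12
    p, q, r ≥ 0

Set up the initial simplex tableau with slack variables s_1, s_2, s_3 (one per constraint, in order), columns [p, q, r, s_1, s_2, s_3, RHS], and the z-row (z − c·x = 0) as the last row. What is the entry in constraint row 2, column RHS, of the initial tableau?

17

The RHS of constraint 2 is b_2 = 17.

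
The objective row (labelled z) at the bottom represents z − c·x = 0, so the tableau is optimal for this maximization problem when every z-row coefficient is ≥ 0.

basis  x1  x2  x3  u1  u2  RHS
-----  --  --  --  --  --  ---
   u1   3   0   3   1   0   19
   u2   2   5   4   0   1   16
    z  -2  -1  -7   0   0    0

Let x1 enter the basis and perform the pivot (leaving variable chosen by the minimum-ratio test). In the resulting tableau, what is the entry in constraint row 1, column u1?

1/3

Ratio test on column x1 — row 1: 19/3 = 19/3; row 2: 16/2 = 8. Minimum is 19/3 at row 1 (u1 leaves); pivot element 3.
Divide row 1 by 3; eliminate column x1 from the other rows.
In the new row 1, the u1 entry is the old entry divided by the pivot: 1/3 = 1/3.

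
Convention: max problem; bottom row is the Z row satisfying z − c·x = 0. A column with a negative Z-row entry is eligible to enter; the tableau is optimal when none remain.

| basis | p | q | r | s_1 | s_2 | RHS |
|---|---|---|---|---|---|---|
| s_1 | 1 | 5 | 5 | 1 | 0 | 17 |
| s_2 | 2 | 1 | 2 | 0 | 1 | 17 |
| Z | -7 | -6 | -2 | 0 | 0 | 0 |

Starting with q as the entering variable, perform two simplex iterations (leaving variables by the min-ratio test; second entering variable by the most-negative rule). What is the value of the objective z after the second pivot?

578/9

Ratio test on column q — row 1: 17/5 = 17/5; row 2: 17/1 = 17. Minimum is 17/5 at row 1 (s_1 leaves); pivot element 5.
Pivot on row 1; the Z-row RHS becomes 0 − (-6)·(17/5) = 102/5.
Next entering variable (most negative Z-row entry -29/5): p.
Ratio test on column p — row 1: (17/5)/(1/5) = 17; row 2: (68/5)/(9/5) = 68/9. Minimum is 68/9 at row 2 (s_2 leaves); pivot element 9/5.
After the second pivot the Z-row RHS is 102/5 − (-29/5)·(68/9) = 578/9.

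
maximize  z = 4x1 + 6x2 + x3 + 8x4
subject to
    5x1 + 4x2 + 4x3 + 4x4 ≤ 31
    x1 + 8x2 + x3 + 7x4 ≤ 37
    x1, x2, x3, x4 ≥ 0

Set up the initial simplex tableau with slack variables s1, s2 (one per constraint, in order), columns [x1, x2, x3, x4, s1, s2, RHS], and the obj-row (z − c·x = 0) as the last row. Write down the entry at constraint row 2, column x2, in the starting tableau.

Constraint 2 has coefficient 8 on x2.

8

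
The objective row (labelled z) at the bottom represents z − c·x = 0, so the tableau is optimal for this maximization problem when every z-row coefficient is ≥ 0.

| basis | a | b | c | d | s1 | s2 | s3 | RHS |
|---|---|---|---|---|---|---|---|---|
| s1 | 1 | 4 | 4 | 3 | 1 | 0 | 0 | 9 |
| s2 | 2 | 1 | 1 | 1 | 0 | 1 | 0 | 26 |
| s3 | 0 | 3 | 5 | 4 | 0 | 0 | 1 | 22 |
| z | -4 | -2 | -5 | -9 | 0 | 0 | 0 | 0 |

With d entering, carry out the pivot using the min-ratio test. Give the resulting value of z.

Ratio test on column d — row 1: 9/3 = 3; row 2: 26/1 = 26; row 3: 22/4 = 11/2. Minimum is 3 at row 1 (s1 leaves); pivot element 3.
Pivot on row 1; the z-row RHS becomes 0 − (-9)·3 = 27.

27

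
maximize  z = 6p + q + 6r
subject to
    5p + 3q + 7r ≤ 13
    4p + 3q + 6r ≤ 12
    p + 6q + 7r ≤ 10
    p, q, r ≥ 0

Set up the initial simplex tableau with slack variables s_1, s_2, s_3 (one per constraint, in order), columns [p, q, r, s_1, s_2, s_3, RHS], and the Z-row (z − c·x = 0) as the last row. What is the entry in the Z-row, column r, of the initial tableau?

The Z-row carries the negated objective coefficients: the r entry is -6.

-6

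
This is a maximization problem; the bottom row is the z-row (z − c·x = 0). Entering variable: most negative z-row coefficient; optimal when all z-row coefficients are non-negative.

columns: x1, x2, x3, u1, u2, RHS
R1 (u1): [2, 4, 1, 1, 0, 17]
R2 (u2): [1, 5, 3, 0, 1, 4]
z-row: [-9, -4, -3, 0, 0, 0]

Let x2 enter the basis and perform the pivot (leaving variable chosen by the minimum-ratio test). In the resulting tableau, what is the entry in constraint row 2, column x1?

Ratio test on column x2 — row 1: 17/4 = 17/4; row 2: 4/5 = 4/5. Minimum is 4/5 at row 2 (u2 leaves); pivot element 5.
Divide row 2 by 5; eliminate column x2 from the other rows.
In the new row 2, the x1 entry is the old entry divided by the pivot: 1/5 = 1/5.

1/5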